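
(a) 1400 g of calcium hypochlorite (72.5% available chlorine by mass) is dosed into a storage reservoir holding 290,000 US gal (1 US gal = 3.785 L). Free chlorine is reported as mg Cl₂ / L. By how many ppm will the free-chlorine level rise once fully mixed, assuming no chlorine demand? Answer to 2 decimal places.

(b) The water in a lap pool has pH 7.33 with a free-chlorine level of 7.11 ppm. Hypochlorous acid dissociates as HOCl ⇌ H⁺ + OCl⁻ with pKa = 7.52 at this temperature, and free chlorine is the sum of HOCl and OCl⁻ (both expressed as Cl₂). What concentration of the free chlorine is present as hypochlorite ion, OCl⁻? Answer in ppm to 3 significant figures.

(a) Volume: 290,000 US gal × 3.785 L/gal = 1,097,650 L.
(a) Available chlorine delivered: 1400 g × 0.725 = 1015 g as Cl₂.
(a) Concentration rise: 1015 g / 1,097,650 L = 0.9247 mg/L = 0.92 ppm.

(b) [OCl⁻]/[HOCl] = 10^(pH − pKa) = 10^(7.33 − 7.52) = 10^-0.19 = 0.6457.
(b) Fraction as HOCl = 1 / (1 + 0.6457) = 0.6077.
(b) OCl⁻ = (1 − 0.6077) × 7.11 ppm = 2.79 ppm.

(a) 0.92 ppm; (b) 2.79 ppm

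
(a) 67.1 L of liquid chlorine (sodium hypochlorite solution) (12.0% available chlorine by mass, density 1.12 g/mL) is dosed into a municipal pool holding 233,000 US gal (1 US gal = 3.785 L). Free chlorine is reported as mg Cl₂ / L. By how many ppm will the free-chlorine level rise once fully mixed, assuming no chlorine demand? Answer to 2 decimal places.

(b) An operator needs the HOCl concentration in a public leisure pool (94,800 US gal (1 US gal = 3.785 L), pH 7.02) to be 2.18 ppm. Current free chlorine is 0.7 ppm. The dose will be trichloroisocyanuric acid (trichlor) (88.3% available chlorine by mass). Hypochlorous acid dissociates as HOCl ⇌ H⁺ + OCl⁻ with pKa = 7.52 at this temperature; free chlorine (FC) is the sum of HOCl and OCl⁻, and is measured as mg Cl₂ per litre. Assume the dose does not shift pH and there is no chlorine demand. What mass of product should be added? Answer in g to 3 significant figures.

(a) 10.23 ppm; (b) 882 g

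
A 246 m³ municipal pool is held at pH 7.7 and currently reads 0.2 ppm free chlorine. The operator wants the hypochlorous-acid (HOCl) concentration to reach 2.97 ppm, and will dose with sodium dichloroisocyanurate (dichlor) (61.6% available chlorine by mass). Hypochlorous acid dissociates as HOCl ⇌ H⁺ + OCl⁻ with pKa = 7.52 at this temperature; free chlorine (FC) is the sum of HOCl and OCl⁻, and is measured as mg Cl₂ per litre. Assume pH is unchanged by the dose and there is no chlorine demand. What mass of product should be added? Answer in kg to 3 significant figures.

2.90 kg

Volume: 246 m³ = 246,000 L.
[OCl⁻]/[HOCl] = 10^(pH − pKa) = 10^(7.7 − 7.52) = 1.514; fraction as HOCl = 1/(1 + 1.514) = 0.3978.
Free chlorine required for 2.97 ppm HOCl: 2.97 / 0.3978 = 7.465 ppm.
FC to add: 7.465 − 0.2 = 7.265 mg/L as Cl₂.
Cl₂ equivalent: 7.265 mg/L × 246,000 L = 1787 g.
Product at 61.6% available Cl: 1787 / 0.616 = 2901 g.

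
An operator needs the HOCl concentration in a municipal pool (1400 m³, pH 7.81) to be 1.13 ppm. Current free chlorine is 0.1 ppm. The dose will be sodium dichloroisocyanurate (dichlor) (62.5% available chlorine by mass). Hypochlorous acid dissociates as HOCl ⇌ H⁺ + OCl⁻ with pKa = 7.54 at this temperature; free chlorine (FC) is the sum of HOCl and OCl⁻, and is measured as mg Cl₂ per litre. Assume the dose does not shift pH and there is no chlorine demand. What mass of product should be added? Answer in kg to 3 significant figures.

7.02 kg

Volume: 1400 m³ = 1,400,000 L.
[OCl⁻]/[HOCl] = 10^(pH − pKa) = 10^(7.81 − 7.54) = 1.862; fraction as HOCl = 1/(1 + 1.862) = 0.3494.
Free chlorine required for 1.13 ppm HOCl: 1.13 / 0.3494 = 3.234 ppm.
FC to add: 3.234 − 0.1 = 3.134 mg/L as Cl₂.
Cl₂ equivalent: 3.134 mg/L × 1,400,000 L = 4388 g.
Product at 62.5% available Cl: 4388 / 0.625 = 7021 g.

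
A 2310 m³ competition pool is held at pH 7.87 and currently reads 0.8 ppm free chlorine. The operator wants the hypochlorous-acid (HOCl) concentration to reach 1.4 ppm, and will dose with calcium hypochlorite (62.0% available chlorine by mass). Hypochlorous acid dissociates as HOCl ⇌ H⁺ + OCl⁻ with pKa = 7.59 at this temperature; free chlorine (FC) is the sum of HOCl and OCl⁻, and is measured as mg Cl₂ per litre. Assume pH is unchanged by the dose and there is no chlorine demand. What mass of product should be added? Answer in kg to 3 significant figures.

12.2 kg

Volume: 2310 m³ = 2,310,000 L.
[OCl⁻]/[HOCl] = 10^(pH − pKa) = 10^(7.87 − 7.59) = 1.905; fraction as HOCl = 1/(1 + 1.905) = 0.3442.
Free chlorine required for 1.4 ppm HOCl: 1.4 / 0.3442 = 4.068 ppm.
FC to add: 4.068 − 0.8 = 3.268 mg/L as Cl₂.
Cl₂ equivalent: 3.268 mg/L × 2,310,000 L = 7548 g.
Product at 62.0% available Cl: 7548 / 0.62 = 12,170 g.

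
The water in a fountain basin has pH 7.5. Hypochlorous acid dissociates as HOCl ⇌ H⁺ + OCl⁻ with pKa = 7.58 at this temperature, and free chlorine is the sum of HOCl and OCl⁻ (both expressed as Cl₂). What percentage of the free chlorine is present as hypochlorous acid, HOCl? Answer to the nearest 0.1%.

54.6%

[OCl⁻]/[HOCl] = 10^(pH − pKa) = 10^(7.5 − 7.58) = 10^-0.08 = 0.8318.
Fraction as HOCl = 1 / (1 + 0.8318) = 0.5459.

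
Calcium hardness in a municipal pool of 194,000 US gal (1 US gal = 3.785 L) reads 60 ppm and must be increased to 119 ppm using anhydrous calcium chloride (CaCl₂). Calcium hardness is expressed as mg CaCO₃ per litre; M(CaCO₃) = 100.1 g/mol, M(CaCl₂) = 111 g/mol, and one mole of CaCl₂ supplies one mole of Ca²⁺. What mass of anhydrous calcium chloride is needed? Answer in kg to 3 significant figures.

Volume: 194,000 US gal × 3.785 L/gal = 734,290 L.
Hardness to add: (119 − 60) = 59 mg/L as CaCO₃ × 734,290 L = 43,320 g as CaCO₃.
Moles of Ca²⁺ (1 mol Ca²⁺ ≡ 1 mol CaCO₃): 43,320 / 100.1 g/mol = 432.8 mol.
Mass of CaCl₂: 432.8 × 111 = 48,040 g.

48.0 kg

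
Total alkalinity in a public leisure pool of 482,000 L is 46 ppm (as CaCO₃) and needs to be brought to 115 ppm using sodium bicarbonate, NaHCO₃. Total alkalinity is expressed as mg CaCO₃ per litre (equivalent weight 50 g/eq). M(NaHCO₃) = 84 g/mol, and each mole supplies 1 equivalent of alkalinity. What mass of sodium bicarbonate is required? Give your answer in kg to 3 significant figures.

Alkalinity to add: (115 − 46) = 69 mg/L as CaCO₃ × 482,000 L = 33,260 g as CaCO₃.
Equivalents: 33,260 g ÷ 50 g/eq = 665.2 eq.
NaHCO₃ supplies 1 eq per mole → 665.2 mol.
Mass: 665.2 mol × 84 g/mol = 55,870 g.

55.9 kg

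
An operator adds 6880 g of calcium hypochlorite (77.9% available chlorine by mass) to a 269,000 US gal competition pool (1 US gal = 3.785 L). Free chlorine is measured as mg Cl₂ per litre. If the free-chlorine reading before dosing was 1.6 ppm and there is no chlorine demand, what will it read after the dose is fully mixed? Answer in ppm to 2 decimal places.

Volume: 269,000 US gal × 3.785 L/gal = 1,018,165 L.
Available chlorine delivered: 6880 g × 0.779 = 5360 g as Cl₂.
Concentration rise: 5360 g / 1,018,165 L = 5.264 mg/L = 5.26 ppm.
Final FC: 1.6 + 5.26 = 6.86 ppm.

6.86 ppm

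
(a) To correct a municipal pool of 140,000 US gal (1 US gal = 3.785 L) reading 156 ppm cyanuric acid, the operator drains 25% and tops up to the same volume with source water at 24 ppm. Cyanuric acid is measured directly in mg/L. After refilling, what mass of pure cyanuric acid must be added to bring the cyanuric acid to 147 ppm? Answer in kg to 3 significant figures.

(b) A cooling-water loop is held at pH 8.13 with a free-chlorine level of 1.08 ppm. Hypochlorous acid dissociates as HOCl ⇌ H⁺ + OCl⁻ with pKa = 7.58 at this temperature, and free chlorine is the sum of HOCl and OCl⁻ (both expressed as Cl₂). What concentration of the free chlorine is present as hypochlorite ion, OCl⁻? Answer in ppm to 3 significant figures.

(a) Volume: 140,000 US gal × 3.785 L/gal = 529,900 L.
(a) After draining 25% and refilling: 156 × 0.75 + 24 × 0.25 = 123 ppm.
(a) Deficit to target: 147 − 123 = 24 mg/L.
(a) Mass: 24 mg/L × 529,900 L = 12,720 g cyanuric acid.

(b) [OCl⁻]/[HOCl] = 10^(pH − pKa) = 10^(8.13 − 7.58) = 10^0.55 = 3.548.
(b) Fraction as HOCl = 1 / (1 + 3.548) = 0.2199.
(b) OCl⁻ = (1 − 0.2199) × 1.08 ppm = 0.8425 ppm.

(a) 12.7 kg; (b) 0.843 ppm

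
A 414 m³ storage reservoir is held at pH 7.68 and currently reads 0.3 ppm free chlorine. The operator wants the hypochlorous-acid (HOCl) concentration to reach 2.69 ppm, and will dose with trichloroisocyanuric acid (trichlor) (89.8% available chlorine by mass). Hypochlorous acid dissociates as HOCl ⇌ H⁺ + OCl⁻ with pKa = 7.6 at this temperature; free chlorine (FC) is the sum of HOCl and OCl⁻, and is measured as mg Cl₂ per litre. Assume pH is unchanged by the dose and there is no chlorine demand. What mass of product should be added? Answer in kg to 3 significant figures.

Volume: 414 m³ = 414,000 L.
[OCl⁻]/[HOCl] = 10^(pH − pKa) = 10^(7.68 − 7.6) = 1.202; fraction as HOCl = 1/(1 + 1.202) = 0.4541.
Free chlorine required for 2.69 ppm HOCl: 2.69 / 0.4541 = 5.924 ppm.
FC to add: 5.924 − 0.3 = 5.624 mg/L as Cl₂.
Cl₂ equivalent: 5.624 mg/L × 414,000 L = 2328 g.
Product at 89.8% available Cl: 2328 / 0.898 = 2593 g.

2.59 kg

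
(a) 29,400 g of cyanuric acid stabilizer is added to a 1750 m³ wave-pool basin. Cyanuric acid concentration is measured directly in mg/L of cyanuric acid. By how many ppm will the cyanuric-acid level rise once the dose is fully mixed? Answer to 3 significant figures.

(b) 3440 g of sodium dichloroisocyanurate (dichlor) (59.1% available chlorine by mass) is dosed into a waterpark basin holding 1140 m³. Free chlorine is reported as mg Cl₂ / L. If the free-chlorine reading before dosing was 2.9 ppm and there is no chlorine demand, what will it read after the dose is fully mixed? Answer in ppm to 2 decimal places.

(a) 16.8 ppm; (b) 4.68 ppm

(a) Volume: 1750 m³ = 1,750,000 L.
(a) Rise: 29,400 g / 1,750,000 L × 1000 = 16.8 mg/L.

(b) Volume: 1140 m³ = 1,140,000 L.
(b) Available chlorine delivered: 3440 g × 0.591 = 2033 g as Cl₂.
(b) Concentration rise: 2033 g / 1,140,000 L = 1.783 mg/L = 1.78 ppm.
(b) Final FC: 2.9 + 1.78 = 4.68 ppm.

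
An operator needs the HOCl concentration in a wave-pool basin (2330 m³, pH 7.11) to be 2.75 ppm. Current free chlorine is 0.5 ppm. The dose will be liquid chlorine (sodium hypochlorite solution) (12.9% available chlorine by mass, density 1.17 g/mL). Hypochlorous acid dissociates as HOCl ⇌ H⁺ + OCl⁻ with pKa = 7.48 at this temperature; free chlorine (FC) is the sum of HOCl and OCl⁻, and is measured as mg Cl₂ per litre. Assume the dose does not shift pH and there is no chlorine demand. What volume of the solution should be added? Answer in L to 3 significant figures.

Volume: 2330 m³ = 2,330,000 L.
[OCl⁻]/[HOCl] = 10^(pH − pKa) = 10^(7.11 − 7.48) = 0.4266; fraction as HOCl = 1/(1 + 0.4266) = 0.701.
Free chlorine required for 2.75 ppm HOCl: 2.75 / 0.701 = 3.923 ppm.
FC to add: 3.923 − 0.5 = 3.423 mg/L as Cl₂.
Cl₂ equivalent: 3.423 mg/L × 2,330,000 L = 7976 g.
Product at 12.9% available Cl: 7976 / 0.129 = 61,830 g.
Volume: 61,830 g ÷ 1.17 g/mL = 52,840 mL.

52.8 L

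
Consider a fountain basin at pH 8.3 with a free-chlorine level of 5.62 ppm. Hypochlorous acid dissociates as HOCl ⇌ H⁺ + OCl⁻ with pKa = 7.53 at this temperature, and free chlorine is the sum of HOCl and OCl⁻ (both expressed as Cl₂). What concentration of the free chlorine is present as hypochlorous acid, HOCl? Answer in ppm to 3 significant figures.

[OCl⁻]/[HOCl] = 10^(pH − pKa) = 10^(8.3 − 7.53) = 10^0.77 = 5.888.
Fraction as HOCl = 1 / (1 + 5.888) = 0.1452.
HOCl = 0.1452 × 5.62 ppm = 0.8159 ppm.

0.816 ppm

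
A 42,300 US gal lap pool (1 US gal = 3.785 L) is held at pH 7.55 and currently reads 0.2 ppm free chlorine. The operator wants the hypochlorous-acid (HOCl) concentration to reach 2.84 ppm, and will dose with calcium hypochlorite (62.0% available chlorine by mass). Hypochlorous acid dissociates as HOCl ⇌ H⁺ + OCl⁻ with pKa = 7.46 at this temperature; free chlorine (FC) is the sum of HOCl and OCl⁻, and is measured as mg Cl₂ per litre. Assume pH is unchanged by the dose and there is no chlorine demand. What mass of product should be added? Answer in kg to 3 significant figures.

Volume: 42,300 US gal × 3.785 L/gal = 160,106 L.
[OCl⁻]/[HOCl] = 10^(pH − pKa) = 10^(7.55 − 7.46) = 1.23; fraction as HOCl = 1/(1 + 1.23) = 0.4484.
Free chlorine required for 2.84 ppm HOCl: 2.84 / 0.4484 = 6.334 ppm.
FC to add: 6.334 − 0.2 = 6.134 mg/L as Cl₂.
Cl₂ equivalent: 6.134 mg/L × 160,106 L = 982.1 g.
Product at 62.0% available Cl: 982.1 / 0.62 = 1584 g.

1.58 kg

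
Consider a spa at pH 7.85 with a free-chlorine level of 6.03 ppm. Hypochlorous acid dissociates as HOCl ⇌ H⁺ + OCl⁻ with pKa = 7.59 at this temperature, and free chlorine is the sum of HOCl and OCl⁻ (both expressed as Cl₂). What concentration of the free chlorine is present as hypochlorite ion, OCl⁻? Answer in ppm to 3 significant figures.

[OCl⁻]/[HOCl] = 10^(pH − pKa) = 10^(7.85 − 7.59) = 10^0.26 = 1.82.
Fraction as HOCl = 1 / (1 + 1.82) = 0.3546.
OCl⁻ = (1 − 0.3546) × 6.03 ppm = 3.891 ppm.

3.89 ppm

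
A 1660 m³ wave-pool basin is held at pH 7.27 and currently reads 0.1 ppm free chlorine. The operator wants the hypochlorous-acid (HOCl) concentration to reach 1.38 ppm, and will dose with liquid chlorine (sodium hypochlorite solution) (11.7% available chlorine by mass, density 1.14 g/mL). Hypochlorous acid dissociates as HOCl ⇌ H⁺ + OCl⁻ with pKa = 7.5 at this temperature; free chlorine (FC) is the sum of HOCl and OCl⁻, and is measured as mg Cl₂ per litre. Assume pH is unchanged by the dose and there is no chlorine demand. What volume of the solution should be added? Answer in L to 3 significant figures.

Volume: 1660 m³ = 1,660,000 L.
[OCl⁻]/[HOCl] = 10^(pH − pKa) = 10^(7.27 − 7.5) = 0.5888; fraction as HOCl = 1/(1 + 0.5888) = 0.6294.
Free chlorine required for 1.38 ppm HOCl: 1.38 / 0.6294 = 2.193 ppm.
FC to add: 2.193 − 0.1 = 2.093 mg/L as Cl₂.
Cl₂ equivalent: 2.093 mg/L × 1,660,000 L = 3474 g.
Product at 11.7% available Cl: 3474 / 0.117 = 29,690 g.
Volume: 29,690 g ÷ 1.14 g/mL = 26,040 mL.

26.0 L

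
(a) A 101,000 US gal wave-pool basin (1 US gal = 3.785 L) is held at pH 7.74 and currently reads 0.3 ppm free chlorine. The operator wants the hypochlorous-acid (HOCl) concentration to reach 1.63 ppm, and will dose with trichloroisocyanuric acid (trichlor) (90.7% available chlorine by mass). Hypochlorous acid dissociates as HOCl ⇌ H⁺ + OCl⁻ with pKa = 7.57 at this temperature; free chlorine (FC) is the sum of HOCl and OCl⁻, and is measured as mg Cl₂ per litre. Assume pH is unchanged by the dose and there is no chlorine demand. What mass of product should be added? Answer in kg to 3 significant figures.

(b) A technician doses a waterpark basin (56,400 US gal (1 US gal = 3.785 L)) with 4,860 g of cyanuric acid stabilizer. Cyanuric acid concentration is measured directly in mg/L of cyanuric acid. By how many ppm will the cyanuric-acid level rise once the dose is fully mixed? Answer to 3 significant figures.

(a) 1.58 kg; (b) 22.8 ppm

(a) Volume: 101,000 US gal × 3.785 L/gal = 382,285 L.
(a) [OCl⁻]/[HOCl] = 10^(pH − pKa) = 10^(7.74 − 7.57) = 1.479; fraction as HOCl = 1/(1 + 1.479) = 0.4034.
(a) Free chlorine required for 1.63 ppm HOCl: 1.63 / 0.4034 = 4.041 ppm.
(a) FC to add: 4.041 − 0.3 = 3.741 mg/L as Cl₂.
(a) Cl₂ equivalent: 3.741 mg/L × 382,285 L = 1430 g.
(a) Product at 90.7% available Cl: 1430 / 0.907 = 1577 g.

(b) Volume: 56,400 US gal × 3.785 L/gal = 213,474 L.
(b) Rise: 4,860 g / 213,474 L × 1000 = 22.77 mg/L.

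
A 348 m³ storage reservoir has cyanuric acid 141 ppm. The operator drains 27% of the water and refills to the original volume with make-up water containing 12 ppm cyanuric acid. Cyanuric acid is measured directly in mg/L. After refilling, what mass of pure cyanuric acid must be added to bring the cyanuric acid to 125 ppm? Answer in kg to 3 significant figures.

6.55 kg

Volume: 348 m³ = 348,000 L.
After draining 27% and refilling: 141 × 0.73 + 12 × 0.27 = 106.17 ppm.
Deficit to target: 125 − 106.17 = 18.83 mg/L.
Mass: 18.83 mg/L × 348,000 L = 6553 g cyanuric acid.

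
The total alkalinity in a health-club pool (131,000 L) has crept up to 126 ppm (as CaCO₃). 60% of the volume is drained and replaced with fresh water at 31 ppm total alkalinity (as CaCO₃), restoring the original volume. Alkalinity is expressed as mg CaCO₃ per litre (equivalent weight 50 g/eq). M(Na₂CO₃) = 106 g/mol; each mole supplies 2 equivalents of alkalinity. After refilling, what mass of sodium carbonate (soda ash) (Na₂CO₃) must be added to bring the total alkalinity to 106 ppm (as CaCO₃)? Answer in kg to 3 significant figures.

After draining 60% and refilling: 126 × 0.40 + 31 × 0.60 = 69 ppm.
Deficit to target: 106 − 69 = 37 mg/L.
As CaCO₃: 37 mg/L × 131,000 L = 4847 g; ÷ 50 g/eq ÷ 2 = 48.47 mol Na₂CO₃.
Mass: 48.47 × 106 = 5138 g.

5.14 kg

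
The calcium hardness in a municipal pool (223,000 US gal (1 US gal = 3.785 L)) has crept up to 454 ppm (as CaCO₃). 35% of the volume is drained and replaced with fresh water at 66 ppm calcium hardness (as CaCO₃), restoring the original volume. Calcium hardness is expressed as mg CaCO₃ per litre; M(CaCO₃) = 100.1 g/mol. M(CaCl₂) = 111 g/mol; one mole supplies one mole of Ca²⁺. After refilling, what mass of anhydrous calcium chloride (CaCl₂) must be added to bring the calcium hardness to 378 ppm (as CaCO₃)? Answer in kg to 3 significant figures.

Volume: 223,000 US gal × 3.785 L/gal = 844,055 L.
After draining 35% and refilling: 454 × 0.65 + 66 × 0.35 = 318.2 ppm.
Deficit to target: 378 − 318.2 = 59.8 mg/L.
As CaCO₃: 59.8 mg/L × 844,055 L = 50,470 g; ÷ 100.1 = 504.2 mol Ca²⁺.
Mass: 504.2 × 111 = 55,970 g.

56.0 kg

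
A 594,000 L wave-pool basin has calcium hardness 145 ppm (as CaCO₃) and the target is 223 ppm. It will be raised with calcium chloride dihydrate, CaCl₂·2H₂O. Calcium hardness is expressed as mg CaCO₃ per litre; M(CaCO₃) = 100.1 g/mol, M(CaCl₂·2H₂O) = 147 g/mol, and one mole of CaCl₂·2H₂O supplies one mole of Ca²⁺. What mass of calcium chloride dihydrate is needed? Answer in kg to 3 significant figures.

Hardness to add: (223 − 145) = 78 mg/L as CaCO₃ × 594,000 L = 46,330 g as CaCO₃.
Moles of Ca²⁺ (1 mol Ca²⁺ ≡ 1 mol CaCO₃): 46,330 / 100.1 g/mol = 462.9 mol.
Mass of CaCl₂·2H₂O: 462.9 × 147 = 68,040 g.

68.0 kg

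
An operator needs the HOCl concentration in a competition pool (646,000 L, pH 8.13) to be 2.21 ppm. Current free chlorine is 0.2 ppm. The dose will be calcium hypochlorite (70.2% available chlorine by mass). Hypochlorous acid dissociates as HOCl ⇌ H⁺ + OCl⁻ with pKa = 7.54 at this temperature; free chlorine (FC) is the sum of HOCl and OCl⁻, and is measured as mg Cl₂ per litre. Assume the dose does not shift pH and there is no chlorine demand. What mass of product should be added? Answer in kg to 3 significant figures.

9.76 kg

[OCl⁻]/[HOCl] = 10^(pH − pKa) = 10^(8.13 − 7.54) = 3.89; fraction as HOCl = 1/(1 + 3.89) = 0.2045.
Free chlorine required for 2.21 ppm HOCl: 2.21 / 0.2045 = 10.81 ppm.
FC to add: 10.81 − 0.2 = 10.61 mg/L as Cl₂.
Cl₂ equivalent: 10.61 mg/L × 646,000 L = 6853 g.
Product at 70.2% available Cl: 6853 / 0.702 = 9762 g.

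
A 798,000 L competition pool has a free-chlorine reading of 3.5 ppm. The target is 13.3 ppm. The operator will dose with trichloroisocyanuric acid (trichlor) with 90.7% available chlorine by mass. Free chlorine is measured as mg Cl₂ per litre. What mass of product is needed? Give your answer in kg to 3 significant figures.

Chlorine deficit: 13.3 − 3.5 = 9.8 ppm = 9.8 mg/L as Cl₂.
Cl₂ equivalent needed: 9.8 mg/L × 798,000 L = 7,820,000 mg = 7820 g.
Product at 90.7% available chlorine: 7820 / 0.907 = 8622 g.

8.62 kg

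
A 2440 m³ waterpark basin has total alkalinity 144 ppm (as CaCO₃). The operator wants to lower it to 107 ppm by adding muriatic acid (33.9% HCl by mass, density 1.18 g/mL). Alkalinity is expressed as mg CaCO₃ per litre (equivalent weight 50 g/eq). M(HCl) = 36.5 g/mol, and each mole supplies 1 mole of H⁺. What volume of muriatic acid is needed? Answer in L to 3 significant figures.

165 L

Volume: 2440 m³ = 2,440,000 L.
Alkalinity to neutralize: (144 − 107) = 37 mg/L as CaCO₃ × 2,440,000 L = 90,280 g as CaCO₃.
Equivalents of H⁺ required: 90,280 ÷ 50 g/eq = 1806 eq = 1806 mol HCl.
Mass of HCl: 1806 × 36.5 = 65,900 g.
Mass of 33.9% solution: 65,900 / 0.339 = 194,400 g.
Volume: 194,400 g ÷ 1.18 g/mL = 164,800 mL.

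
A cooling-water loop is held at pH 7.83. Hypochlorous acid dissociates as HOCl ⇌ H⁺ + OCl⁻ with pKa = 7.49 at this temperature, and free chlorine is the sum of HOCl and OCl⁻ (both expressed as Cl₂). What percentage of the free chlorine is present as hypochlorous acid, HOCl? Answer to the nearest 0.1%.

31.4%

[OCl⁻]/[HOCl] = 10^(pH − pKa) = 10^(7.83 − 7.49) = 10^0.34 = 2.188.
Fraction as HOCl = 1 / (1 + 2.188) = 0.3137.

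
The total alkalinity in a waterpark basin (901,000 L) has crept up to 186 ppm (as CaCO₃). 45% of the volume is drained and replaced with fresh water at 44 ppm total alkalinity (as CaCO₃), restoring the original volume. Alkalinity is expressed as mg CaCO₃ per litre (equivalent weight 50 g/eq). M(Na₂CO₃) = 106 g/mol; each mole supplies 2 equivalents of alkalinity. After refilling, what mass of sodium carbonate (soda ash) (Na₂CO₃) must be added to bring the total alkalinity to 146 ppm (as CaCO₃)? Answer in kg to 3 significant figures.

22.8 kg

After draining 45% and refilling: 186 × 0.55 + 44 × 0.45 = 122.1 ppm.
Deficit to target: 146 − 122.1 = 23.9 mg/L.
As CaCO₃: 23.9 mg/L × 901,000 L = 21,530 g; ÷ 50 g/eq ÷ 2 = 215.3 mol Na₂CO₃.
Mass: 215.3 × 106 = 22,830 g.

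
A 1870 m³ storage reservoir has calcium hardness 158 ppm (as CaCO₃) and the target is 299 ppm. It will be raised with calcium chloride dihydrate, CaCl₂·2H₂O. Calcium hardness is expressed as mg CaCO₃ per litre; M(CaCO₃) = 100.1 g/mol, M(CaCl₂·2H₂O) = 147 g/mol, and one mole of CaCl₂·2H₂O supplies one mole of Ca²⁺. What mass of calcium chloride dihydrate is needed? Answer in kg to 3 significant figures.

387 kg

Volume: 1870 m³ = 1,870,000 L.
Hardness to add: (299 − 158) = 141 mg/L as CaCO₃ × 1,870,000 L = 263,700 g as CaCO₃.
Moles of Ca²⁺ (1 mol Ca²⁺ ≡ 1 mol CaCO₃): 263,700 / 100.1 g/mol = 2634 mol.
Mass of CaCl₂·2H₂O: 2634 × 147 = 387,200 g.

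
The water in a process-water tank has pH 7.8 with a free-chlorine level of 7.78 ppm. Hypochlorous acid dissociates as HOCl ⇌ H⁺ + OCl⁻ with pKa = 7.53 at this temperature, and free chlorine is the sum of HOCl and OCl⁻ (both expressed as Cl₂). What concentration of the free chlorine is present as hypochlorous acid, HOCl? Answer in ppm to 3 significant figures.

2.72 ppm

[OCl⁻]/[HOCl] = 10^(pH − pKa) = 10^(7.8 − 7.53) = 10^0.27 = 1.862.
Fraction as HOCl = 1 / (1 + 1.862) = 0.3494.
HOCl = 0.3494 × 7.78 ppm = 2.718 ppm.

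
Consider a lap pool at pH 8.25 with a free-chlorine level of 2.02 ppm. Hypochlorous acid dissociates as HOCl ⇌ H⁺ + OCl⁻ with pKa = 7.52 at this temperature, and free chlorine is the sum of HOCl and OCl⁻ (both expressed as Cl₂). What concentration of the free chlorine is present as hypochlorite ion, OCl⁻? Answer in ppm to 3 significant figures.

1.70 ppm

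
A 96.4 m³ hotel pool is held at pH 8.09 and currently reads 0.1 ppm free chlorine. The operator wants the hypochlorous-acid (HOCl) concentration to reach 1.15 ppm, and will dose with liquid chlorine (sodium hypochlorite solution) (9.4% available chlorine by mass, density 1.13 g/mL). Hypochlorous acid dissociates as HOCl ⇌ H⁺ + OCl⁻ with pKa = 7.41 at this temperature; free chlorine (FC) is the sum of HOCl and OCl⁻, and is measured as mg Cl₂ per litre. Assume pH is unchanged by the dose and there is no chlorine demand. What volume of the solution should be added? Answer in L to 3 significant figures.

Volume: 96.4 m³ = 96,400 L.
[OCl⁻]/[HOCl] = 10^(pH − pKa) = 10^(8.09 − 7.41) = 4.786; fraction as HOCl = 1/(1 + 4.786) = 0.1728.
Free chlorine required for 1.15 ppm HOCl: 1.15 / 0.1728 = 6.654 ppm.
FC to add: 6.654 − 0.1 = 6.554 mg/L as Cl₂.
Cl₂ equivalent: 6.554 mg/L × 96,400 L = 631.8 g.
Product at 9.4% available Cl: 631.8 / 0.094 = 6722 g.
Volume: 6722 g ÷ 1.13 g/mL = 5948 mL.

5.95 L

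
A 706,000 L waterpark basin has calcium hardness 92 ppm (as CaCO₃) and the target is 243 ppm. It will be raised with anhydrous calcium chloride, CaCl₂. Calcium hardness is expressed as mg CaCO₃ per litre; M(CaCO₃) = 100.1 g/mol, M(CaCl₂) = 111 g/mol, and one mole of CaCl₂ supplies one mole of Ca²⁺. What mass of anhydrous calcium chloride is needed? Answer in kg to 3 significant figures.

Hardness to add: (243 − 92) = 151 mg/L as CaCO₃ × 706,000 L = 106,600 g as CaCO₃.
Moles of Ca²⁺ (1 mol Ca²⁺ ≡ 1 mol CaCO₃): 106,600 / 100.1 g/mol = 1065 mol.
Mass of CaCl₂: 1065 × 111 = 118,200 g.

118 kg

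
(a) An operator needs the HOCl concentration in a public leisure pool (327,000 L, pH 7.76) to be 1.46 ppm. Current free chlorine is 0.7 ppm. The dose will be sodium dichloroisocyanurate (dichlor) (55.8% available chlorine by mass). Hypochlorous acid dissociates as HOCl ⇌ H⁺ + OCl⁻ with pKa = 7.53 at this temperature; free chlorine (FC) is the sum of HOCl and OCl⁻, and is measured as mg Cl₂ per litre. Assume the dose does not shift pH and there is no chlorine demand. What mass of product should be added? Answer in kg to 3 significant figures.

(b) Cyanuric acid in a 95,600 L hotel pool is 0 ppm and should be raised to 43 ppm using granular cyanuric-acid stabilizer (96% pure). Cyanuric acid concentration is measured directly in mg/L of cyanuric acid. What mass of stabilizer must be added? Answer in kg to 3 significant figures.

(a) 1.90 kg; (b) 4.28 kg

(a) [OCl⁻]/[HOCl] = 10^(pH − pKa) = 10^(7.76 − 7.53) = 1.698; fraction as HOCl = 1/(1 + 1.698) = 0.3706.
(a) Free chlorine required for 1.46 ppm HOCl: 1.46 / 0.3706 = 3.939 ppm.
(a) FC to add: 3.939 − 0.7 = 3.239 mg/L as Cl₂.
(a) Cl₂ equivalent: 3.239 mg/L × 327,000 L = 1059 g.
(a) Product at 55.8% available Cl: 1059 / 0.558 = 1898 g.

(b) CYA to add: (43 − 0) = 43 mg/L × 95,600 L = 4111 g cyanuric acid.
(b) At 96% purity: 4111 / 0.96 = 4282 g product.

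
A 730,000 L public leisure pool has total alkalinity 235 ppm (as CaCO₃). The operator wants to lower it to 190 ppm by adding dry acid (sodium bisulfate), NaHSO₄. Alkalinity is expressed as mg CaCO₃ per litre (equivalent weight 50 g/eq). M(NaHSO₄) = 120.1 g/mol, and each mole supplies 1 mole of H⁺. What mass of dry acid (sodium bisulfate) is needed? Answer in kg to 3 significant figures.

78.9 kg

Alkalinity to neutralize: (235 − 190) = 45 mg/L as CaCO₃ × 730,000 L = 32,850 g as CaCO₃.
Equivalents of H⁺ required: 32,850 ÷ 50 g/eq = 657 eq = 657 mol NaHSO₄.
Mass of NaHSO₄: 657 × 120.1 = 78,910 g.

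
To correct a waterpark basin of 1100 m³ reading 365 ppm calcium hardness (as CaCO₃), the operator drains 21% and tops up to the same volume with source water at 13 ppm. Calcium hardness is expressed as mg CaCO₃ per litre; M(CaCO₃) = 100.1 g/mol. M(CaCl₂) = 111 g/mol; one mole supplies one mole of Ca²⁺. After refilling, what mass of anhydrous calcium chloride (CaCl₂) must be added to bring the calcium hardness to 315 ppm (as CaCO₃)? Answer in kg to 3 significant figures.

Volume: 1100 m³ = 1,100,000 L.
After draining 21% and refilling: 365 × 0.79 + 13 × 0.21 = 291.08 ppm.
Deficit to target: 315 − 291.08 = 23.92 mg/L.
As CaCO₃: 23.92 mg/L × 1,100,000 L = 26,310 g; ÷ 100.1 = 262.9 mol Ca²⁺.
Mass: 262.9 × 111 = 29,180 g.

29.2 kg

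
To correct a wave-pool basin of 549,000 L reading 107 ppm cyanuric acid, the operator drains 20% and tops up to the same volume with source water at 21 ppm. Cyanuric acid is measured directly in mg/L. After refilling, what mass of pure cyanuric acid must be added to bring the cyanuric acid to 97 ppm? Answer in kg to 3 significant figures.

3.95 kg

After draining 20% and refilling: 107 × 0.80 + 21 × 0.20 = 89.8 ppm.
Deficit to target: 97 − 89.8 = 7.2 mg/L.
Mass: 7.2 mg/L × 549,000 L = 3953 g cyanuric acid.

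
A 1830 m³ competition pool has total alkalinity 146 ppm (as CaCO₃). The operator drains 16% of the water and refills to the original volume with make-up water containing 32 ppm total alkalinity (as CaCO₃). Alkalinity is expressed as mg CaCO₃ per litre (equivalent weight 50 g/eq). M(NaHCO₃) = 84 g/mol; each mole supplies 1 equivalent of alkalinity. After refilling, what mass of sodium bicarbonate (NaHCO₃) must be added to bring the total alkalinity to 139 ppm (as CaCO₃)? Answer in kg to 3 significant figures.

34.6 kg

Volume: 1830 m³ = 1,830,000 L.
After draining 16% and refilling: 146 × 0.84 + 32 × 0.16 = 127.76 ppm.
Deficit to target: 139 − 127.76 = 11.24 mg/L.
As CaCO₃: 11.24 mg/L × 1,830,000 L = 20,570 g; ÷ 50 g/eq ÷ 1 = 411.4 mol NaHCO₃.
Mass: 411.4 × 84 = 34,560 g.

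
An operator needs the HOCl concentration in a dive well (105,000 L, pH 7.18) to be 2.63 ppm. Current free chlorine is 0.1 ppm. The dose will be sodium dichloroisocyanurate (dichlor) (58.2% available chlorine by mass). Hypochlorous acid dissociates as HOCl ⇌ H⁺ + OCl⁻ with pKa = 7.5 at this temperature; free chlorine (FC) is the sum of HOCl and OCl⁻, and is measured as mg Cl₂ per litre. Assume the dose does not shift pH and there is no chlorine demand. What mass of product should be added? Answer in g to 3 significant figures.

684 g

[OCl⁻]/[HOCl] = 10^(pH − pKa) = 10^(7.18 − 7.5) = 0.4786; fraction as HOCl = 1/(1 + 0.4786) = 0.6763.
Free chlorine required for 2.63 ppm HOCl: 2.63 / 0.6763 = 3.889 ppm.
FC to add: 3.889 − 0.1 = 3.789 mg/L as Cl₂.
Cl₂ equivalent: 3.789 mg/L × 105,000 L = 397.8 g.
Product at 58.2% available Cl: 397.8 / 0.582 = 683.5 g.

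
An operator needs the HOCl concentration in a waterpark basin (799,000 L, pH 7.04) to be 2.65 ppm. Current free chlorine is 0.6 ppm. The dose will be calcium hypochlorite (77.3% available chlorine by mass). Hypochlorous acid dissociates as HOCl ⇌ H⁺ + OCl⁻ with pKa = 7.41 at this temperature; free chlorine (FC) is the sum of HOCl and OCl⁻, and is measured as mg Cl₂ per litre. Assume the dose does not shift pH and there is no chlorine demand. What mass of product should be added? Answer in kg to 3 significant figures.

3.29 kg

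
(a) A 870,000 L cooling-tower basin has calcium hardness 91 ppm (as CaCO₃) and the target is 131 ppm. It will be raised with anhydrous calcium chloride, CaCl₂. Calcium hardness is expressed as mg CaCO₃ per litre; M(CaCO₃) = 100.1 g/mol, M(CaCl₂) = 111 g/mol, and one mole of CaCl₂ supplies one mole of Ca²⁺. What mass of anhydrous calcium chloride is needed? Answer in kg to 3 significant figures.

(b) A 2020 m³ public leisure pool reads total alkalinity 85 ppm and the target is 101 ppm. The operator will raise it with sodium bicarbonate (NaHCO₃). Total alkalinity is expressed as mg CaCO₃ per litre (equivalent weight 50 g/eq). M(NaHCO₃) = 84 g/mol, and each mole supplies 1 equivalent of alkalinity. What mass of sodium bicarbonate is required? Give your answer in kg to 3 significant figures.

(a) Hardness to add: (131 − 91) = 40 mg/L as CaCO₃ × 870,000 L = 34,800 g as CaCO₃.
(a) Moles of Ca²⁺ (1 mol Ca²⁺ ≡ 1 mol CaCO₃): 34,800 / 100.1 g/mol = 347.7 mol.
(a) Mass of CaCl₂: 347.7 × 111 = 38,590 g.

(b) Volume: 2020 m³ = 2,020,000 L.
(b) Alkalinity to add: (101 − 85) = 16 mg/L as CaCO₃ × 2,020,000 L = 32,320 g as CaCO₃.
(b) Equivalents: 32,320 g ÷ 50 g/eq = 646.4 eq.
(b) NaHCO₃ supplies 1 eq per mole → 646.4 mol.
(b) Mass: 646.4 mol × 84 g/mol = 54,300 g.

(a) 38.6 kg; (b) 54.3 kg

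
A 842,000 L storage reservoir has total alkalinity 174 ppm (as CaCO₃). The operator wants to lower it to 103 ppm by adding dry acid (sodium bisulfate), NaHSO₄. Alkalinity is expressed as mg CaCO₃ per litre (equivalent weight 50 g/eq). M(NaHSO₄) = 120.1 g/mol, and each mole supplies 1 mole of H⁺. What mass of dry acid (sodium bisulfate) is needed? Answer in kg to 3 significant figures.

Alkalinity to neutralize: (174 − 103) = 71 mg/L as CaCO₃ × 842,000 L = 59,780 g as CaCO₃.
Equivalents of H⁺ required: 59,780 ÷ 50 g/eq = 1196 eq = 1196 mol NaHSO₄.
Mass of NaHSO₄: 1196 × 120.1 = 143,600 g.

144 kg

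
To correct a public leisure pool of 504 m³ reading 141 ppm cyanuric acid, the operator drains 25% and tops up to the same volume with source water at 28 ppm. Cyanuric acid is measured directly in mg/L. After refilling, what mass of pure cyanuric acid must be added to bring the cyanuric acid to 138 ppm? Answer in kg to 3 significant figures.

12.7 kg

Volume: 504 m³ = 504,000 L.
After draining 25% and refilling: 141 × 0.75 + 28 × 0.25 = 112.75 ppm.
Deficit to target: 138 − 112.75 = 25.25 mg/L.
Mass: 25.25 mg/L × 504,000 L = 12,730 g cyanuric acid.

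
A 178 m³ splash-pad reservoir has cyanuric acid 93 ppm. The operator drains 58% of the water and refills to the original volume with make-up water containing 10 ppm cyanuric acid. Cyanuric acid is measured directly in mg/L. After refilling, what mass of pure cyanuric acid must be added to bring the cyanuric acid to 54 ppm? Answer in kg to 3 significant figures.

1.63 kg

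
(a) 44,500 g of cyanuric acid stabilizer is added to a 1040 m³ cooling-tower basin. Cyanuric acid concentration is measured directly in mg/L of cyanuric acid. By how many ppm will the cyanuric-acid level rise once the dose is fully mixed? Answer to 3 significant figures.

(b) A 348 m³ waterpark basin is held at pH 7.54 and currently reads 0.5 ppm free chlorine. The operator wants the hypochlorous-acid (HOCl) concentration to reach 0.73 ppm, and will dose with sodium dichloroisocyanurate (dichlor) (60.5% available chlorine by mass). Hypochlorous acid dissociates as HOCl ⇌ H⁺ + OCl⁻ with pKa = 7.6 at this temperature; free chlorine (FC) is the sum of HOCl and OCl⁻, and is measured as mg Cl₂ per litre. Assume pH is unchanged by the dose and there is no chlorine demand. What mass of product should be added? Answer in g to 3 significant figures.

(a) Volume: 1040 m³ = 1,040,000 L.
(a) Rise: 44,500 g / 1,040,000 L × 1000 = 42.79 mg/L.

(b) Volume: 348 m³ = 348,000 L.
(b) [OCl⁻]/[HOCl] = 10^(pH − pKa) = 10^(7.54 − 7.6) = 0.871; fraction as HOCl = 1/(1 + 0.871) = 0.5345.
(b) Free chlorine required for 0.73 ppm HOCl: 0.73 / 0.5345 = 1.366 ppm.
(b) FC to add: 1.366 − 0.5 = 0.8658 mg/L as Cl₂.
(b) Cl₂ equivalent: 0.8658 mg/L × 348,000 L = 301.3 g.
(b) Product at 60.5% available Cl: 301.3 / 0.605 = 498 g.

(a) 42.8 ppm; (b) 498 g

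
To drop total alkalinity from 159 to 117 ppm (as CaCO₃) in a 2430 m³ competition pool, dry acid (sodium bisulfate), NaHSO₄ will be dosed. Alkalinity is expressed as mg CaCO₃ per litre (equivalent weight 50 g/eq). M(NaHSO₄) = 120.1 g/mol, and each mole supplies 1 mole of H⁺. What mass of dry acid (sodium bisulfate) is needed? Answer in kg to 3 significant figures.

245 kg

Volume: 2430 m³ = 2,430,000 L.
Alkalinity to neutralize: (159 − 117) = 42 mg/L as CaCO₃ × 2,430,000 L = 102,100 g as CaCO₃.
Equivalents of H⁺ required: 102,100 ÷ 50 g/eq = 2041 eq = 2041 mol NaHSO₄.
Mass of NaHSO₄: 2041 × 120.1 = 245,100 g.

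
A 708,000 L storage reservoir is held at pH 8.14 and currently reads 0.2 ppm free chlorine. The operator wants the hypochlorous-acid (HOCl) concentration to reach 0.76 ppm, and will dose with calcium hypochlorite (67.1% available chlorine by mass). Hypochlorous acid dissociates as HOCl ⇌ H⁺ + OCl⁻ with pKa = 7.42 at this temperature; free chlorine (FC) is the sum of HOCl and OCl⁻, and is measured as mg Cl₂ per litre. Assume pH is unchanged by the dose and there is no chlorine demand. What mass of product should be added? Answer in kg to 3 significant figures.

4.80 kg

[OCl⁻]/[HOCl] = 10^(pH − pKa) = 10^(8.14 − 7.42) = 5.248; fraction as HOCl = 1/(1 + 5.248) = 0.16.
Free chlorine required for 0.76 ppm HOCl: 0.76 / 0.16 = 4.749 ppm.
FC to add: 4.749 − 0.2 = 4.549 mg/L as Cl₂.
Cl₂ equivalent: 4.549 mg/L × 708,000 L = 3220 g.
Product at 67.1% available Cl: 3220 / 0.671 = 4799 g.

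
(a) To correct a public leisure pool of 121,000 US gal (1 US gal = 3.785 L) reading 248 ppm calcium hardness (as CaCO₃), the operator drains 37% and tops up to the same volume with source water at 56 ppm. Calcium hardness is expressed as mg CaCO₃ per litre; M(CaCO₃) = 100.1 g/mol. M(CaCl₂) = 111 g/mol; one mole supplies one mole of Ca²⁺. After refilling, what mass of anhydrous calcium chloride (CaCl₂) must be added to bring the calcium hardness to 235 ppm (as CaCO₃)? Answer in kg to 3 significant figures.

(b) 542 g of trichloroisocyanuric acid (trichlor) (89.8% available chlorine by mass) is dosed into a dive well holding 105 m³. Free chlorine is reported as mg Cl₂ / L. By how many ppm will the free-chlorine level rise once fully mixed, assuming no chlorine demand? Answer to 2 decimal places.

(a) 29.5 kg; (b) 4.64 ppm

(a) Volume: 121,000 US gal × 3.785 L/gal = 457,985 L.
(a) After draining 37% and refilling: 248 × 0.63 + 56 × 0.37 = 176.96 ppm.
(a) Deficit to target: 235 − 176.96 = 58.04 mg/L.
(a) As CaCO₃: 58.04 mg/L × 457,985 L = 26,580 g; ÷ 100.1 = 265.5 mol Ca²⁺.
(a) Mass: 265.5 × 111 = 29,480 g.

(b) Volume: 105 m³ = 105,000 L.
(b) Available chlorine delivered: 542 g × 0.898 = 486.7 g as Cl₂.
(b) Concentration rise: 486.7 g / 105,000 L = 4.635 mg/L = 4.64 ppm.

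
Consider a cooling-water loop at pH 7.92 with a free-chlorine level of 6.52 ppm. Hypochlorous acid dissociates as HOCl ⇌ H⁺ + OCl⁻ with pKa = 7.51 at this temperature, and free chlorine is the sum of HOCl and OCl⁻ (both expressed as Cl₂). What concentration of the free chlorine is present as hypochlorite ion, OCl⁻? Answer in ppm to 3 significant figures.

4.69 ppm

[OCl⁻]/[HOCl] = 10^(pH − pKa) = 10^(7.92 − 7.51) = 10^0.41 = 2.57.
Fraction as HOCl = 1 / (1 + 2.57) = 0.2801.
OCl⁻ = (1 − 0.2801) × 6.52 ppm = 4.694 ppm.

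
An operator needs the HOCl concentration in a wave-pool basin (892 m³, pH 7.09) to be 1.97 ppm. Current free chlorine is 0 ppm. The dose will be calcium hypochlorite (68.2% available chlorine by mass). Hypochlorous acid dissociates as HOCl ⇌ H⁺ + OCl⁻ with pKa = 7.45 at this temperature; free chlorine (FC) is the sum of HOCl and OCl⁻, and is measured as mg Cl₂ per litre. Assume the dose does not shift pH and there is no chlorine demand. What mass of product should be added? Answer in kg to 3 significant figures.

3.70 kg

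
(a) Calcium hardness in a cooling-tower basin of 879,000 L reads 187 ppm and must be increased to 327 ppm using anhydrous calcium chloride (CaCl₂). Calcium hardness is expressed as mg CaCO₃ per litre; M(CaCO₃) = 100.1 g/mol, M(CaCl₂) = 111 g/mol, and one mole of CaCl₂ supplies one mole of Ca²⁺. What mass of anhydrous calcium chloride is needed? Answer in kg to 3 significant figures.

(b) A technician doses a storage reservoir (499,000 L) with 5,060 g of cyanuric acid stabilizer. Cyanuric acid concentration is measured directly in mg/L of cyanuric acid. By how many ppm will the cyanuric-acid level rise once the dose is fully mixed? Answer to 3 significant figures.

(a) Hardness to add: (327 − 187) = 140 mg/L as CaCO₃ × 879,000 L = 123,100 g as CaCO₃.
(a) Moles of Ca²⁺ (1 mol Ca²⁺ ≡ 1 mol CaCO₃): 123,100 / 100.1 g/mol = 1229 mol.
(a) Mass of CaCl₂: 1229 × 111 = 136,500 g.

(b) Rise: 5,060 g / 499,000 L × 1000 = 10.14 mg/L.

(a) 136 kg; (b) 10.1 ppm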